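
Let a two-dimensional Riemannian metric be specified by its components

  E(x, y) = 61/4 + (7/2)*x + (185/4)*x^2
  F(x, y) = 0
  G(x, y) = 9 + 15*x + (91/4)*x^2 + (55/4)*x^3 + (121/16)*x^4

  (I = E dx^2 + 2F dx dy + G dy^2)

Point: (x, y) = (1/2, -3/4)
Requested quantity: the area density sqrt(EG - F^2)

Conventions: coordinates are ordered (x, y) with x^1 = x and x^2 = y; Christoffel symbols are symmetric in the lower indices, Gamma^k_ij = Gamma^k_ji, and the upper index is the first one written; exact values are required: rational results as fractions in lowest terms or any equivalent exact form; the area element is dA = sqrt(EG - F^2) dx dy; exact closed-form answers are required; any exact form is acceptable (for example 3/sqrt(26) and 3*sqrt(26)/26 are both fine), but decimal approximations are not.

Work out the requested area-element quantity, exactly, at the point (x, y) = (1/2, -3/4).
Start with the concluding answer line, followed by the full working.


Answer: sqrt(EG - F^2) = 79*sqrt(457)/64

E = 457/16, F = 0, G = 6241/256; EG - F^2 = 2852137/4096


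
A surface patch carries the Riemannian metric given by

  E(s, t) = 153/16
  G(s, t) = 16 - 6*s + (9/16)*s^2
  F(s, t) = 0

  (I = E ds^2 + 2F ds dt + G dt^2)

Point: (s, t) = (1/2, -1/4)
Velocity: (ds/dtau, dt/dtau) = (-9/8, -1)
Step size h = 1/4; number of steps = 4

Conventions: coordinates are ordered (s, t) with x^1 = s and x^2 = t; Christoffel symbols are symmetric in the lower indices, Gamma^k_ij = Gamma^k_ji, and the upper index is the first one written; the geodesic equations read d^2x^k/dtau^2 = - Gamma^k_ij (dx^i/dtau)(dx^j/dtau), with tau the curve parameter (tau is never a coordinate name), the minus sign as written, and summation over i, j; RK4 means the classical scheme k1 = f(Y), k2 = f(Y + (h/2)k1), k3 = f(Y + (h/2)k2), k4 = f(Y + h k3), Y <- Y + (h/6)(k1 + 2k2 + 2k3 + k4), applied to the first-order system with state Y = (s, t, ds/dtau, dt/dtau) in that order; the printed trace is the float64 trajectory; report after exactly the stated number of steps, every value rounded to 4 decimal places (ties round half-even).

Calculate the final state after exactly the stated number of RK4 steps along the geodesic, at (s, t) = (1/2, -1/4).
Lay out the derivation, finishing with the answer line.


f(Y) = (ds/dtau, dt/dtau, -Gamma^s_ij Y'^i Y'^j, -Gamma^t_ij Y'^i Y'^j) with the Gammas evaluated at the stage position; h = 0.250000; intermediate values shown to 6 dp
step 0: s = 0.5000, t = -0.2500, ds/dtau = -1.1250, dt/dtau = -1.0000
step 1:
  k1: at (s, t) = (0.500000, -0.250000), (ds/dtau, dt/dtau) = (-1.125000, -1.000000); Gamma_sss = 0.000000, Gamma_sst = 0.000000, Gamma_stt = 0.284314, Gamma_tss = 0.000000, Gamma_tst = -0.206897, Gamma_ttt = 0.000000; k1 = (-1.125000, -1.000000, -0.284314, 0.465517)
  k2: at (s, t) = (0.359375, -0.375000), (ds/dtau, dt/dtau) = (-1.160539, -0.941810); Gamma_sss = 0.000000, Gamma_sst = 0.000000, Gamma_stt = 0.292586, Gamma_tss = 0.000000, Gamma_tst = -0.201047, Gamma_ttt = 0.000000; k2 = (-1.160539, -0.941810, -0.259526, 0.439492)
  k3: at (s, t) = (0.354933, -0.367726), (ds/dtau, dt/dtau) = (-1.157441, -0.945063); Gamma_sss = 0.000000, Gamma_sst = 0.000000, Gamma_stt = 0.292847, Gamma_tss = 0.000000, Gamma_tst = -0.200868, Gamma_ttt = 0.000000; k3 = (-1.157441, -0.945063, -0.261555, 0.439440)
  k4: at (s, t) = (0.210640, -0.486266), (ds/dtau, dt/dtau) = (-1.190389, -0.890140); Gamma_sss = 0.000000, Gamma_sst = 0.000000, Gamma_stt = 0.301335, Gamma_tss = 0.000000, Gamma_tst = -0.195210, Gamma_ttt = 0.000000; k4 = (-1.190389, -0.890140, -0.238762, 0.413694)
  Y <- Y + (h/6)(k1 + 2k2 + 2k3 + k4): s = 0.2104, t = -0.4860, ds/dtau = -1.1902, dt/dtau = -0.8901
step 2:
  k1: at (s, t) = (0.210360, -0.485995), (ds/dtau, dt/dtau) = (-1.190218, -0.890122); Gamma_sss = 0.000000, Gamma_sst = 0.000000, Gamma_stt = 0.301351, Gamma_tss = 0.000000, Gamma_tst = -0.195199, Gamma_ttt = 0.000000; k1 = (-1.190218, -0.890122, -0.238766, 0.413603)
  k2: at (s, t) = (0.061583, -0.597261), (ds/dtau, dt/dtau) = (-1.220064, -0.838421); Gamma_sss = 0.000000, Gamma_sst = 0.000000, Gamma_stt = 0.310103, Gamma_tss = 0.000000, Gamma_tst = -0.189690, Gamma_ttt = 0.000000; k2 = (-1.220064, -0.838421, -0.217987, 0.388079)
  k3: at (s, t) = (0.057852, -0.590798), (ds/dtau, dt/dtau) = (-1.217467, -0.841612); Gamma_sss = 0.000000, Gamma_sst = 0.000000, Gamma_stt = 0.310322, Gamma_tss = 0.000000, Gamma_tst = -0.189556, Gamma_ttt = 0.000000; k3 = (-1.217467, -0.841612, -0.219805, 0.388452)
  k4: at (s, t) = (-0.094006, -0.696398), (ds/dtau, dt/dtau) = (-1.245169, -0.793009); Gamma_sss = 0.000000, Gamma_sst = 0.000000, Gamma_stt = 0.319255, Gamma_tss = 0.000000, Gamma_tst = -0.184252, Gamma_ttt = 0.000000; k4 = (-1.245169, -0.793009, -0.200768, 0.363873)
  Y <- Y + (h/6)(k1 + 2k2 + 2k3 + k4): s = -0.0942, t = -0.6961, ds/dtau = -1.2450, dt/dtau = -0.7930
step 3:
  k1: at (s, t) = (-0.094242, -0.696129), (ds/dtau, dt/dtau) = (-1.245015, -0.793016); Gamma_sss = 0.000000, Gamma_sst = 0.000000, Gamma_stt = 0.319269, Gamma_tss = 0.000000, Gamma_tst = -0.184244, Gamma_ttt = 0.000000; k1 = (-1.245015, -0.793016, -0.200780, 0.363815)
  k2: at (s, t) = (-0.249868, -0.795256), (ds/dtau, dt/dtau) = (-1.270112, -0.747539); Gamma_sss = 0.000000, Gamma_sst = 0.000000, Gamma_stt = 0.328424, Gamma_tss = 0.000000, Gamma_tst = -0.179109, Gamma_ttt = 0.000000; k2 = (-1.270112, -0.747539, -0.183528, 0.340113)
  k3: at (s, t) = (-0.253006, -0.789571), (ds/dtau, dt/dtau) = (-1.267956, -0.750502); Gamma_sss = 0.000000, Gamma_sst = 0.000000, Gamma_stt = 0.328608, Gamma_tss = 0.000000, Gamma_tst = -0.179008, Gamma_ttt = 0.000000; k3 = (-1.267956, -0.750502, -0.185090, 0.340689)
  k4: at (s, t) = (-0.411230, -0.883754), (ds/dtau, dt/dtau) = (-1.291287, -0.707844); Gamma_sss = 0.000000, Gamma_sst = 0.000000, Gamma_stt = 0.337916, Gamma_tss = 0.000000, Gamma_tst = -0.174078, Gamma_ttt = 0.000000; k4 = (-1.291287, -0.707844, -0.169310, 0.318224)
  Y <- Y + (h/6)(k1 + 2k2 + 2k3 + k4): s = -0.4114, t = -0.8835, ds/dtau = -1.2912, dt/dtau = -0.7079
step 4:
  k1: at (s, t) = (-0.411426, -0.883501), (ds/dtau, dt/dtau) = (-1.291153, -0.707864); Gamma_sss = 0.000000, Gamma_sst = 0.000000, Gamma_stt = 0.337927, Gamma_tss = 0.000000, Gamma_tst = -0.174072, Gamma_ttt = 0.000000; k1 = (-1.291153, -0.707864, -0.169326, 0.318190)
  k2: at (s, t) = (-0.572821, -0.971984), (ds/dtau, dt/dtau) = (-1.312319, -0.668091); Gamma_sss = 0.000000, Gamma_sst = 0.000000, Gamma_stt = 0.347421, Gamma_tss = 0.000000, Gamma_tst = -0.169315, Gamma_ttt = 0.000000; k2 = (-1.312319, -0.668091, -0.155070, 0.296893)
  k3: at (s, t) = (-0.575466, -0.967012), (ds/dtau, dt/dtau) = (-1.310537, -0.670753); Gamma_sss = 0.000000, Gamma_sst = 0.000000, Gamma_stt = 0.347576, Gamma_tss = 0.000000, Gamma_tst = -0.169239, Gamma_ttt = 0.000000; k3 = (-1.310537, -0.670753, -0.156378, 0.297538)
  k4: at (s, t) = (-0.739061, -1.051189), (ds/dtau, dt/dtau) = (-1.330248, -0.633480); Gamma_sss = 0.000000, Gamma_sst = 0.000000, Gamma_stt = 0.357200, Gamma_tss = 0.000000, Gamma_tst = -0.164680, Gamma_ttt = 0.000000; k4 = (-1.330248, -0.633480, -0.143343, 0.277546)
  Y <- Y + (h/6)(k1 + 2k2 + 2k3 + k4): s = -0.7392, t = -1.0510, ds/dtau = -1.3301, dt/dtau = -0.6335

Answer: s = -0.7392, t = -1.0510, ds/dtau = -1.3301, dt/dtau = -0.6335


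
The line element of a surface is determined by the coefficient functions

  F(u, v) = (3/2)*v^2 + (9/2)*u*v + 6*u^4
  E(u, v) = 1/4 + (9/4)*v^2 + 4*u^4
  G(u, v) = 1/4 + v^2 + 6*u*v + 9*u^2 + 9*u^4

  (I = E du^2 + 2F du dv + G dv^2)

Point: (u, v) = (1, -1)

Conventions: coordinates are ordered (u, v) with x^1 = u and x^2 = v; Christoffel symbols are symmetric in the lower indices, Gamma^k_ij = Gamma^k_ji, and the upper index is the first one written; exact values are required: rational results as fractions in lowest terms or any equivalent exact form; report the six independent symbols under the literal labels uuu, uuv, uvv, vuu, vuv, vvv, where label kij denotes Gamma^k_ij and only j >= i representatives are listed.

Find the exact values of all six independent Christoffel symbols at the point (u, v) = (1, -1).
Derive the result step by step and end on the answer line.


E = 13/2, F = 3, G = 53/4 at the point
E_u = 16, E_v = -9/2, F_u = 39/2, F_v = 3/2, G_u = 48, G_v = 4
EG - F^2 = 617/8;  g^inv = (8/617) * [[53/4, -3], [-3, 13/2]]
first-kind symbols [ij,l] = (1/2)(d_i g_jl + d_j g_il - d_l g_ij): [uu,u] = E_u/2 = 8, [uu,v] = F_u - E_v/2 = 87/4, [uv,u] = E_v/2 = -9/4, [uv,v] = G_u/2 = 24, [vv,u] = F_v - G_u/2 = -45/2, [vv,v] = G_v/2 = 2
Gamma^u_ij = (G*[ij,u] - F*[ij,v])/(EG - F^2), Gamma^v_ij = (E*[ij,v] - F*[ij,u])/(EG - F^2)

Answer: Gamma_uuu = 326/617, Gamma_uuv = -1629/1234, Gamma_uvv = -2433/617, Gamma_vuu = 939/617, Gamma_vuv = 1302/617, Gamma_vvv = 644/617


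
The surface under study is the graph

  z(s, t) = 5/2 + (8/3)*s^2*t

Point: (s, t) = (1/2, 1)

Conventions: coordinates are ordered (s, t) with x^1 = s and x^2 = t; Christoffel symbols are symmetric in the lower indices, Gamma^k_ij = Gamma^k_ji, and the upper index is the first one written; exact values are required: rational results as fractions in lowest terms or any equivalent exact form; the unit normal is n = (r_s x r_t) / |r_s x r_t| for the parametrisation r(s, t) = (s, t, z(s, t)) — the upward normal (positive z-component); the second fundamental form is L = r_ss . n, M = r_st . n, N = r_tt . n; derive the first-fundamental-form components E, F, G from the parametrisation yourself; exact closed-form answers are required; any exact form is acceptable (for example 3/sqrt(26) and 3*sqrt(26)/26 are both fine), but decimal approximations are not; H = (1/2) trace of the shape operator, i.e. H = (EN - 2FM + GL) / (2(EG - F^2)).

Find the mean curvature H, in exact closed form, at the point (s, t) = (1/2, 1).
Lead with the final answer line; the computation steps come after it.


Answer: H = -24*sqrt(77)/5929

z_s = 8/3, z_t = 2/3, z_ss = 16/3, z_st = 8/3, z_tt = 0
E = 73/9, F = 16/9, G = 13/9; answer radicand W^2 = 77/9
unnormalised second-form numerators: l = 16/3, m = 8/3, n = 0; L = l/sqrt(77/9), and similarly M = m/sqrt(W^2), N = n/sqrt(W^2)
H = (E*n - 2*F*m + G*l) / (2*(EG - F^2)*sqrt(W^2)); E*n - 2*F*m + G*l = -16/9, EG - F^2 = 77/9, so H = (-8/77)/sqrt(77/9)


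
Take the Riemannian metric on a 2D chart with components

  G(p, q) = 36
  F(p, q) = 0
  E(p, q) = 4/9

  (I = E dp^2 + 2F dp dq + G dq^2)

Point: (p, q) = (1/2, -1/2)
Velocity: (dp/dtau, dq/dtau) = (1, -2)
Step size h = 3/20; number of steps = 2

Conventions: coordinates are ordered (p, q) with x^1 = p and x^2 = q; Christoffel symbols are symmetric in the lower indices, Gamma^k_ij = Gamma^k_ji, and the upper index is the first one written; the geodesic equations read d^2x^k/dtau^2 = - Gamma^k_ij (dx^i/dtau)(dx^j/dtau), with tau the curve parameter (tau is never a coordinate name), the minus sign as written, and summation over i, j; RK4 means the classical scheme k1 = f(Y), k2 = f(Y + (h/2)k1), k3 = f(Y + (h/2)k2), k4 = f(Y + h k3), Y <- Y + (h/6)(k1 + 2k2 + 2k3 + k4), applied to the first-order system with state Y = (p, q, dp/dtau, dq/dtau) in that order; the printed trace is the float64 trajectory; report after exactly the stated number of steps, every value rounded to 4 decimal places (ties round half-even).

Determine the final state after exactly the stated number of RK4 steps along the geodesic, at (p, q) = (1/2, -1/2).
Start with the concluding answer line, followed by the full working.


Answer: p = 0.8000, q = -1.1000, dp/dtau = 1.0000, dq/dtau = -2.0000

f(Y) = (dp/dtau, dq/dtau, -Gamma^p_ij Y'^i Y'^j, -Gamma^q_ij Y'^i Y'^j) with the Gammas evaluated at the stage position; h = 0.150000; intermediate values shown to 6 dp
step 0: p = 0.5000, q = -0.5000, dp/dtau = 1.0000, dq/dtau = -2.0000
step 1:
  k1: at (p, q) = (0.500000, -0.500000), (dp/dtau, dq/dtau) = (1.000000, -2.000000); Gamma_ppp = 0.000000, Gamma_ppq = 0.000000, Gamma_pqq = 0.000000, Gamma_qpp = 0.000000, Gamma_qpq = 0.000000, Gamma_qqq = 0.000000; k1 = (1.000000, -2.000000, 0.000000, 0.000000)
  k2: at (p, q) = (0.575000, -0.650000), (dp/dtau, dq/dtau) = (1.000000, -2.000000); Gamma_ppp = 0.000000, Gamma_ppq = 0.000000, Gamma_pqq = 0.000000, Gamma_qpp = 0.000000, Gamma_qpq = 0.000000, Gamma_qqq = 0.000000; k2 = (1.000000, -2.000000, 0.000000, 0.000000)
  k3: at (p, q) = (0.575000, -0.650000), (dp/dtau, dq/dtau) = (1.000000, -2.000000); Gamma_ppp = 0.000000, Gamma_ppq = 0.000000, Gamma_pqq = 0.000000, Gamma_qpp = 0.000000, Gamma_qpq = 0.000000, Gamma_qqq = 0.000000; k3 = (1.000000, -2.000000, 0.000000, 0.000000)
  k4: at (p, q) = (0.650000, -0.800000), (dp/dtau, dq/dtau) = (1.000000, -2.000000); Gamma_ppp = 0.000000, Gamma_ppq = 0.000000, Gamma_pqq = 0.000000, Gamma_qpp = 0.000000, Gamma_qpq = 0.000000, Gamma_qqq = 0.000000; k4 = (1.000000, -2.000000, 0.000000, 0.000000)
  Y <- Y + (h/6)(k1 + 2k2 + 2k3 + k4): p = 0.6500, q = -0.8000, dp/dtau = 1.0000, dq/dtau = -2.0000
step 2:
  k1: at (p, q) = (0.650000, -0.800000), (dp/dtau, dq/dtau) = (1.000000, -2.000000); Gamma_ppp = 0.000000, Gamma_ppq = 0.000000, Gamma_pqq = 0.000000, Gamma_qpp = 0.000000, Gamma_qpq = 0.000000, Gamma_qqq = 0.000000; k1 = (1.000000, -2.000000, 0.000000, 0.000000)
  k2: at (p, q) = (0.725000, -0.950000), (dp/dtau, dq/dtau) = (1.000000, -2.000000); Gamma_ppp = 0.000000, Gamma_ppq = 0.000000, Gamma_pqq = 0.000000, Gamma_qpp = 0.000000, Gamma_qpq = 0.000000, Gamma_qqq = 0.000000; k2 = (1.000000, -2.000000, 0.000000, 0.000000)
  k3: at (p, q) = (0.725000, -0.950000), (dp/dtau, dq/dtau) = (1.000000, -2.000000); Gamma_ppp = 0.000000, Gamma_ppq = 0.000000, Gamma_pqq = 0.000000, Gamma_qpp = 0.000000, Gamma_qpq = 0.000000, Gamma_qqq = 0.000000; k3 = (1.000000, -2.000000, 0.000000, 0.000000)
  k4: at (p, q) = (0.800000, -1.100000), (dp/dtau, dq/dtau) = (1.000000, -2.000000); Gamma_ppp = 0.000000, Gamma_ppq = 0.000000, Gamma_pqq = 0.000000, Gamma_qpp = 0.000000, Gamma_qpq = 0.000000, Gamma_qqq = 0.000000; k4 = (1.000000, -2.000000, 0.000000, 0.000000)
  Y <- Y + (h/6)(k1 + 2k2 + 2k3 + k4): p = 0.8000, q = -1.1000, dp/dtau = 1.0000, dq/dtau = -2.0000


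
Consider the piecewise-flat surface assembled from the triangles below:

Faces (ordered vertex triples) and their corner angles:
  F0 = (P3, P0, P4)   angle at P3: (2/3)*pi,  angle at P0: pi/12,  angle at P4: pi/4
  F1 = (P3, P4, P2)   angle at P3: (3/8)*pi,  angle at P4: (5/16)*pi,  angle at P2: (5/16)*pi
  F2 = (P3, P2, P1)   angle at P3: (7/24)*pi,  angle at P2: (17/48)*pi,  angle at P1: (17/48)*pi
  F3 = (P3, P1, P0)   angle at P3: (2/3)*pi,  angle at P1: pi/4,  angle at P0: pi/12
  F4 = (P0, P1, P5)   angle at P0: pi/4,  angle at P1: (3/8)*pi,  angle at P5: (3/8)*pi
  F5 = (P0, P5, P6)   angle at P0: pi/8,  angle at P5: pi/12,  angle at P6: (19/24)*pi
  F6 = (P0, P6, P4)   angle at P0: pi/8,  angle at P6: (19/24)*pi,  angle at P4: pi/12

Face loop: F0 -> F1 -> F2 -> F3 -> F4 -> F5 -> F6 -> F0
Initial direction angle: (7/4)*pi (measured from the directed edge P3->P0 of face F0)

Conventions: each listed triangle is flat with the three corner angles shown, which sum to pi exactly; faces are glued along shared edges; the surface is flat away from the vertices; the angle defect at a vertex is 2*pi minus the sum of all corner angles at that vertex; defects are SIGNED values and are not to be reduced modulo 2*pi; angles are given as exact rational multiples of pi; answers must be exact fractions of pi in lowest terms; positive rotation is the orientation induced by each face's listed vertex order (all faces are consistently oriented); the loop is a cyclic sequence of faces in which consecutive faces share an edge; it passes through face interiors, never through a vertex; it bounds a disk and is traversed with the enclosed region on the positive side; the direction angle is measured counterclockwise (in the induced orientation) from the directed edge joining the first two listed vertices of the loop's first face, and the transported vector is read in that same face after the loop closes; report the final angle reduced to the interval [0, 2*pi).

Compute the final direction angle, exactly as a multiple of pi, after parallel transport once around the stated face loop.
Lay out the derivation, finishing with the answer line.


enclosed vertex P0: corner angles sum to (2/3)*pi, defect = 2*pi - (2/3)*pi = (4/3)*pi
enclosed vertex P3: corner angles sum to 2*pi, defect = 2*pi - 2*pi = 0
final direction = starting direction + enclosed defect total, reduced mod 2*pi (induced orientation)
final angle = (7/4)*pi + (4/3)*pi = (13/12)*pi (mod 2*pi)

Answer: final direction angle = (13/12)*pi


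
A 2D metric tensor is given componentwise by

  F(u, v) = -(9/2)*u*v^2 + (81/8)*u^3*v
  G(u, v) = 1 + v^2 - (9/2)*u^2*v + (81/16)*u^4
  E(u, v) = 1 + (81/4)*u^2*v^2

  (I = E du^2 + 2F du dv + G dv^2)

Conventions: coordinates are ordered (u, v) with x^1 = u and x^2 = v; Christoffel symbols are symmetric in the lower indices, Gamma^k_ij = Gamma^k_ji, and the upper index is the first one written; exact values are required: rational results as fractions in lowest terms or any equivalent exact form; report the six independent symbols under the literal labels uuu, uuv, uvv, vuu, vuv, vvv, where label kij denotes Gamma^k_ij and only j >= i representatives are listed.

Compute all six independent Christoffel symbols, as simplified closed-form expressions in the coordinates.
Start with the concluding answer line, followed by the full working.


Answer: Gamma_uuu = 324*u*v^2/(81*u^4 + 324*u^2*v^2 - 72*u^2*v + 16*v^2 + 16), Gamma_uuv = 324*u^2*v/(81*u^4 + 324*u^2*v^2 - 72*u^2*v + 16*v^2 + 16), Gamma_uvv = -72*u*v/(81*u^4 + 324*u^2*v^2 - 72*u^2*v + 16*v^2 + 16), Gamma_vuu = (162*u^2*v - 72*v^2)/(81*u^4 + 324*u^2*v^2 - 72*u^2*v + 16*v^2 + 16), Gamma_vuv = (162*u^3 - 72*u*v)/(81*u^4 + 324*u^2*v^2 - 72*u^2*v + 16*v^2 + 16), Gamma_vvv = (-36*u^2 + 16*v)/(81*u^4 + 324*u^2*v^2 - 72*u^2*v + 16*v^2 + 16)

E = 1 + (81/4)*u^2*v^2; F = -(9/2)*u*v^2 + (81/8)*u^3*v; G = 1 + v^2 - (9/2)*u^2*v + (81/16)*u^4
Gamma^k_ij = (1/2) g^{kl} (d_i g_jl + d_j g_il - d_l g_ij), with g^inv = (1/(EG-F^2)) [[G, -F], [-F, E]]
first partials: E_u = (81/2)*u*v^2, E_v = (81/2)*u^2*v, F_u = -(9/2)*v^2 + (243/8)*u^2*v, F_v = -9*u*v + (81/8)*u^3, G_u = -9*u*v + (81/4)*u^3, G_v = 2*v - (9/2)*u^2
D = EG - F^2 = 1 + v^2 - (9/2)*u^2*v + (81/4)*u^2*v^2 + (81/16)*u^4
expanded: Gamma^u_uu = (G E_u - 2F F_u + F E_v)/(2D), Gamma^u_uv = (G E_v - F G_u)/(2D), Gamma^u_vv = (2G F_v - G G_u - F G_v)/(2D), Gamma^v_uu = (2E F_u - E E_v - F E_u)/(2D), Gamma^v_uv = (E G_u - F E_v)/(2D), Gamma^v_vv = (E G_v - 2F F_v + F G_u)/(2D); substitute and cancel common factors


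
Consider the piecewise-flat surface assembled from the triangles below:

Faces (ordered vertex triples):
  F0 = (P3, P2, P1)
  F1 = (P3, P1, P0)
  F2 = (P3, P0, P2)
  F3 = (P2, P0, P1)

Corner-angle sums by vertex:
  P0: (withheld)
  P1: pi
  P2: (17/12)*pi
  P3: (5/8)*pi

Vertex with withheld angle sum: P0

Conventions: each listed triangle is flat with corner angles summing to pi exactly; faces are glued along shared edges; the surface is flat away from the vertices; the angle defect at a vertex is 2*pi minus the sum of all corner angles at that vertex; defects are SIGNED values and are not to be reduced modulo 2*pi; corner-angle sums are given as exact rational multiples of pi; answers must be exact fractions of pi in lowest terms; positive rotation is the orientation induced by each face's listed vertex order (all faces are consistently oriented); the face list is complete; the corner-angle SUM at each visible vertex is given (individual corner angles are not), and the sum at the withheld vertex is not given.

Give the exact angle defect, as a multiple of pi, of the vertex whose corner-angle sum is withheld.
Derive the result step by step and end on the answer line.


V = 4, E = 6, F = 4; chi = V - E + F = 2
Gauss-Bonnet: total defect = 2*pi*chi = 4*pi; visible defects sum to (71/24)*pi

Answer: defect(P0) = (25/24)*pi


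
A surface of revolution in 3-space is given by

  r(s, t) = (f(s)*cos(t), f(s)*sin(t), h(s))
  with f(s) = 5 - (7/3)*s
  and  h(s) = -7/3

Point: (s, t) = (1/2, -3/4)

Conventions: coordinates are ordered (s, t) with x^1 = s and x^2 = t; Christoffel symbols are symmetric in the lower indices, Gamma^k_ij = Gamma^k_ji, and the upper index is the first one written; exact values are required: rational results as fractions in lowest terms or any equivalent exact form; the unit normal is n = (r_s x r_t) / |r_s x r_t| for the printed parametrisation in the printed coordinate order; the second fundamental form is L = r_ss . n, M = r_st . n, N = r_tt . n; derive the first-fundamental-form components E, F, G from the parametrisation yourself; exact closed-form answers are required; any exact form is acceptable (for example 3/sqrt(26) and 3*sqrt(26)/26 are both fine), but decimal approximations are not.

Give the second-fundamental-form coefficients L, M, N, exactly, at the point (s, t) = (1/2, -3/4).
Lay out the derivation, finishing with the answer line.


f = 23/6, f' = -7/3, f'' = 0, h' = 0, h'' = 0
E = 49/9, F = 0, G = 529/36; answer radicand W^2 = 49/9
unnormalised second-form numerators: l = 0, m = 0, n = 0; L = l/sqrt(49/9), and similarly M = m/sqrt(W^2), N = n/sqrt(W^2)

Answer: L = 0, M = 0, N = 0


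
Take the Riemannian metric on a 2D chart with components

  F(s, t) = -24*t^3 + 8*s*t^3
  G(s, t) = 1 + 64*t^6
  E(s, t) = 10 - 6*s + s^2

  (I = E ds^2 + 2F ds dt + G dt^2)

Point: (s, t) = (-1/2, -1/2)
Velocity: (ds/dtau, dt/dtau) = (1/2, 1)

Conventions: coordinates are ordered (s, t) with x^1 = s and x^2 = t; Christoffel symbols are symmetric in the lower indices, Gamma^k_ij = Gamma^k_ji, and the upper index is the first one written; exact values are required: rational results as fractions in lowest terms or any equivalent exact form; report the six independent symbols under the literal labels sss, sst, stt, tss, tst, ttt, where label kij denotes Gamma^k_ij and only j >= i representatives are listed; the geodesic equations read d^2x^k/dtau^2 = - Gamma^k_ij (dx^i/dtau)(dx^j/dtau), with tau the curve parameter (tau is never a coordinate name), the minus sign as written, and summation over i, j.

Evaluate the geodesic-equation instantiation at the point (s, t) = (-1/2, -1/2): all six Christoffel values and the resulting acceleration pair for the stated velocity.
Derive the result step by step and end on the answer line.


E = 53/4, F = 7/2, G = 2 at the point
E_s = -7, E_t = 0, F_s = -1, F_t = -21, G_s = 0, G_t = -12
EG - F^2 = 57/4;  g^inv = (4/57) * [[2, -7/2], [-7/2, 53/4]]
first-kind symbols [ij,l] = (1/2)(d_i g_jl + d_j g_il - d_l g_ij): [ss,s] = E_s/2 = -7/2, [ss,t] = F_s - E_t/2 = -1, [st,s] = E_t/2 = 0, [st,t] = G_s/2 = 0, [tt,s] = F_t - G_s/2 = -21, [tt,t] = G_t/2 = -6
Gamma^s_ij = (G*[ij,s] - F*[ij,t])/(EG - F^2), Gamma^t_ij = (E*[ij,t] - F*[ij,s])/(EG - F^2)
Gamma_sss = -14/57, Gamma_sst = 0, Gamma_stt = -28/19, Gamma_tss = -4/57, Gamma_tst = 0, Gamma_ttt = -8/19
d^2s/dtau^2 = -(Gamma_sss*(1/2)^2 + 2*Gamma_sst*(1/2)*(1) + Gamma_stt*(1)^2) = 175/114
d^2t/dtau^2 = -(Gamma_tss*(1/2)^2 + 2*Gamma_tst*(1/2)*(1) + Gamma_ttt*(1)^2) = 25/57

Answer: Gamma_sss = -14/57, Gamma_sst = 0, Gamma_stt = -28/19, Gamma_tss = -4/57, Gamma_tst = 0, Gamma_ttt = -8/19; accelerations (d^2s/dtau^2, d^2t/dtau^2) = (175/114, 25/57)


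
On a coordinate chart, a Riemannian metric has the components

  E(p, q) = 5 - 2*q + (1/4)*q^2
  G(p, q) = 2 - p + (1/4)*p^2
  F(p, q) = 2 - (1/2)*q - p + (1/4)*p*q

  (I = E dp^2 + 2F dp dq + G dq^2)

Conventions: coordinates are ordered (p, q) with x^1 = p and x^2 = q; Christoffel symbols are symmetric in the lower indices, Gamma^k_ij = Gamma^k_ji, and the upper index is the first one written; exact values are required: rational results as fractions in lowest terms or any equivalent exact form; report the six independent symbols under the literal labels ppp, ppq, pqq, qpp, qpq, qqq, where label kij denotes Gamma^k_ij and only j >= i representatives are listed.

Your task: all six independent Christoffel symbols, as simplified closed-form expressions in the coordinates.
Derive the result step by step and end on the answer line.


E = 5 - 2*q + (1/4)*q^2; F = 2 - (1/2)*q - p + (1/4)*p*q; G = 2 - p + (1/4)*p^2
Gamma^k_ij = (1/2) g^{kl} (d_i g_jl + d_j g_il - d_l g_ij), with g^inv = (1/(EG-F^2)) [[G, -F], [-F, E]]
first partials: E_p = 0, E_q = -2 + (1/2)*q, F_p = -1 + (1/4)*q, F_q = -1/2 + (1/4)*p, G_p = -1 + (1/2)*p, G_q = 0
D = EG - F^2 = 6 - 2*q - p + (1/4)*q^2 + (1/4)*p^2
expanded: Gamma^p_pp = (G E_p - 2F F_p + F E_q)/(2D), Gamma^p_pq = (G E_q - F G_p)/(2D), Gamma^p_qq = (2G F_q - G G_p - F G_q)/(2D), Gamma^q_pp = (2E F_p - E E_q - F E_p)/(2D), Gamma^q_pq = (E G_p - F E_q)/(2D), Gamma^q_qq = (E G_q - 2F F_q + F G_p)/(2D); substitute and cancel common factors

Answer: Gamma_ppp = 0, Gamma_ppq = (q - 4)/(p^2 - 4*p + q^2 - 8*q + 24), Gamma_pqq = 0, Gamma_qpp = 0, Gamma_qpq = (p - 2)/(p^2 - 4*p + q^2 - 8*q + 24), Gamma_qqq = 0


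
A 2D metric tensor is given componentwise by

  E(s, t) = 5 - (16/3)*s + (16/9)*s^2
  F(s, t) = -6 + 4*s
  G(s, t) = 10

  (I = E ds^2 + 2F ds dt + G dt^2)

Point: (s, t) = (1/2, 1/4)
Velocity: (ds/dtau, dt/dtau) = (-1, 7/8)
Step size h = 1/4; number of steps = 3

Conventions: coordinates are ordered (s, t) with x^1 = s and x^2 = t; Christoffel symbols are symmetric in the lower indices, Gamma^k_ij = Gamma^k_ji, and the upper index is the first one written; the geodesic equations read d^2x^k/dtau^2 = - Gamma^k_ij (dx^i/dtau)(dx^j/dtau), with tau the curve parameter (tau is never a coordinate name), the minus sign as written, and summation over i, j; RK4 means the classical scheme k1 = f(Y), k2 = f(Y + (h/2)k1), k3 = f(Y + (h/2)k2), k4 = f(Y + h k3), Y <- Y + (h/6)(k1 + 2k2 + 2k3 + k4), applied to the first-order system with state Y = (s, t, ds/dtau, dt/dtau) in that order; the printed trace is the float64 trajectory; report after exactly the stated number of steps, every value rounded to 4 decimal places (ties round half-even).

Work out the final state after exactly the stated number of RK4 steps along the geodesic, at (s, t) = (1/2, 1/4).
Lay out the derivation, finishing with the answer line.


f(Y) = (ds/dtau, dt/dtau, -Gamma^s_ij Y'^i Y'^j, -Gamma^t_ij Y'^i Y'^j) with the Gammas evaluated at the stage position; h = 0.250000; intermediate values shown to 6 dp
step 0: s = 0.5000, t = 0.2500, ds/dtau = -1.0000, dt/dtau = 0.8750
step 1:
  k1: at (s, t) = (0.500000, 0.250000), (ds/dtau, dt/dtau) = (-1.000000, 0.875000); Gamma_sss = -0.150943, Gamma_sst = 0.000000, Gamma_stt = 0.000000, Gamma_tss = 0.339623, Gamma_tst = 0.000000, Gamma_ttt = 0.000000; k1 = (-1.000000, 0.875000, 0.150943, -0.339623)
  k2: at (s, t) = (0.375000, 0.359375), (ds/dtau, dt/dtau) = (-0.981132, 0.832547); Gamma_sss = -0.163265, Gamma_sst = 0.000000, Gamma_stt = 0.000000, Gamma_tss = 0.326531, Gamma_tst = 0.000000, Gamma_ttt = 0.000000; k2 = (-0.981132, 0.832547, 0.157162, -0.314325)
  k3: at (s, t) = (0.377358, 0.354068), (ds/dtau, dt/dtau) = (-0.980355, 0.835709); Gamma_sss = -0.163048, Gamma_sst = 0.000000, Gamma_stt = 0.000000, Gamma_tss = 0.326782, Gamma_tst = 0.000000, Gamma_ttt = 0.000000; k3 = (-0.980355, 0.835709, 0.156705, -0.314069)
  k4: at (s, t) = (0.254911, 0.458927), (ds/dtau, dt/dtau) = (-0.960824, 0.796483); Gamma_sss = -0.173526, Gamma_sst = 0.000000, Gamma_stt = 0.000000, Gamma_tss = 0.313578, Gamma_tst = 0.000000, Gamma_ttt = 0.000000; k4 = (-0.960824, 0.796483, 0.160196, -0.289490)
  Y <- Y + (h/6)(k1 + 2k2 + 2k3 + k4): s = 0.2548, t = 0.4587, ds/dtau = -0.9609, dt/dtau = 0.7964
step 2:
  k1: at (s, t) = (0.254842, 0.458666), (ds/dtau, dt/dtau) = (-0.960880, 0.796421); Gamma_sss = -0.173531, Gamma_sst = 0.000000, Gamma_stt = 0.000000, Gamma_tss = 0.313571, Gamma_tst = 0.000000, Gamma_ttt = 0.000000; k1 = (-0.960880, 0.796421, 0.160220, -0.289517)
  k2: at (s, t) = (0.134732, 0.558219), (ds/dtau, dt/dtau) = (-0.940853, 0.760231); Gamma_sss = -0.182304, Gamma_sst = 0.000000, Gamma_stt = 0.000000, Gamma_tss = 0.300442, Gamma_tst = 0.000000, Gamma_ttt = 0.000000; k2 = (-0.940853, 0.760231, 0.161376, -0.265953)
  k3: at (s, t) = (0.137235, 0.553695), (ds/dtau, dt/dtau) = (-0.940708, 0.763177); Gamma_sss = -0.182136, Gamma_sst = 0.000000, Gamma_stt = 0.000000, Gamma_tss = 0.300717, Gamma_tst = 0.000000, Gamma_ttt = 0.000000; k3 = (-0.940708, 0.763177, 0.161178, -0.266114)
  k4: at (s, t) = (0.019665, 0.649461), (ds/dtau, dt/dtau) = (-0.920586, 0.729892); Gamma_sss = -0.189389, Gamma_sst = 0.000000, Gamma_stt = 0.000000, Gamma_tss = 0.287857, Gamma_tst = 0.000000, Gamma_ttt = 0.000000; k4 = (-0.920586, 0.729892, 0.160503, -0.243952)
  Y <- Y + (h/6)(k1 + 2k2 + 2k3 + k4): s = 0.0197, t = 0.6492, ds/dtau = -0.9206, dt/dtau = 0.7299
step 3:
  k1: at (s, t) = (0.019651, 0.649214), (ds/dtau, dt/dtau) = (-0.920637, 0.729854); Gamma_sss = -0.189389, Gamma_sst = 0.000000, Gamma_stt = 0.000000, Gamma_tss = 0.287855, Gamma_tst = 0.000000, Gamma_ttt = 0.000000; k1 = (-0.920637, 0.729854, 0.160521, -0.243978)
  k2: at (s, t) = (-0.095429, 0.740445), (ds/dtau, dt/dtau) = (-0.900572, 0.699357); Gamma_sss = -0.195270, Gamma_sst = 0.000000, Gamma_stt = 0.000000, Gamma_tss = 0.275385, Gamma_tst = 0.000000, Gamma_ttt = 0.000000; k2 = (-0.900572, 0.699357, 0.158369, -0.223345)
  k3: at (s, t) = (-0.092921, 0.736633), (ds/dtau, dt/dtau) = (-0.900841, 0.701936); Gamma_sss = -0.195154, Gamma_sst = 0.000000, Gamma_stt = 0.000000, Gamma_tss = 0.275654, Gamma_tst = 0.000000, Gamma_ttt = 0.000000; k3 = (-0.900841, 0.701936, 0.158370, -0.223698)
  k4: at (s, t) = (-0.205560, 0.824698), (ds/dtau, dt/dtau) = (-0.881045, 0.673930); Gamma_sss = -0.199856, Gamma_sst = 0.000000, Gamma_stt = 0.000000, Gamma_tss = 0.263653, Gamma_tst = 0.000000, Gamma_ttt = 0.000000; k4 = (-0.881045, 0.673930, 0.155136, -0.204658)
  Y <- Y + (h/6)(k1 + 2k2 + 2k3 + k4): s = -0.2055, t = 0.8245, ds/dtau = -0.8811, dt/dtau = 0.6739

Answer: s = -0.2055, t = 0.8245, ds/dtau = -0.8811, dt/dtau = 0.6739


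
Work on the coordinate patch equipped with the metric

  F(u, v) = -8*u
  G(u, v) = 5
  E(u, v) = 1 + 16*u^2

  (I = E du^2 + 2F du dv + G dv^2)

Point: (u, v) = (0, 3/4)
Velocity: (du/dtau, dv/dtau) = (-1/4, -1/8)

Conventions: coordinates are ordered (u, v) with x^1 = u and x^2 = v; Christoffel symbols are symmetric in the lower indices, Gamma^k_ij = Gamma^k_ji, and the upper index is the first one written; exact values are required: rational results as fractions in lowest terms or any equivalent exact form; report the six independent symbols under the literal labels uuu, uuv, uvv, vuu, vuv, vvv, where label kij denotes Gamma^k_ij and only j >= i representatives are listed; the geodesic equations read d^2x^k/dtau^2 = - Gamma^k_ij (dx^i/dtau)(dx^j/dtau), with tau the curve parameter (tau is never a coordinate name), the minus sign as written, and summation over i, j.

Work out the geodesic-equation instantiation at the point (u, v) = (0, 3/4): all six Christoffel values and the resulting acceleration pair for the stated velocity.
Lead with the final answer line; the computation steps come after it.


Answer: Gamma_uuu = 0, Gamma_uuv = 0, Gamma_uvv = 0, Gamma_vuu = -8/5, Gamma_vuv = 0, Gamma_vvv = 0; accelerations (d^2u/dtau^2, d^2v/dtau^2) = (0, 1/10)

E = 1, F = 0, G = 5 at the point
E_u = 0, E_v = 0, F_u = -8, F_v = 0, G_u = 0, G_v = 0
EG - F^2 = 5;  g^inv = (1/5) * [[5, 0], [0, 1]]
first-kind symbols [ij,l] = (1/2)(d_i g_jl + d_j g_il - d_l g_ij): [uu,u] = E_u/2 = 0, [uu,v] = F_u - E_v/2 = -8, [uv,u] = E_v/2 = 0, [uv,v] = G_u/2 = 0, [vv,u] = F_v - G_u/2 = 0, [vv,v] = G_v/2 = 0
Gamma^u_ij = (G*[ij,u] - F*[ij,v])/(EG - F^2), Gamma^v_ij = (E*[ij,v] - F*[ij,u])/(EG - F^2)
Gamma_uuu = 0, Gamma_uuv = 0, Gamma_uvv = 0, Gamma_vuu = -8/5, Gamma_vuv = 0, Gamma_vvv = 0
d^2u/dtau^2 = -(Gamma_uuu*(-1/4)^2 + 2*Gamma_uuv*(-1/4)*(-1/8) + Gamma_uvv*(-1/8)^2) = 0
d^2v/dtau^2 = -(Gamma_vuu*(-1/4)^2 + 2*Gamma_vuv*(-1/4)*(-1/8) + Gamma_vvv*(-1/8)^2) = 1/10


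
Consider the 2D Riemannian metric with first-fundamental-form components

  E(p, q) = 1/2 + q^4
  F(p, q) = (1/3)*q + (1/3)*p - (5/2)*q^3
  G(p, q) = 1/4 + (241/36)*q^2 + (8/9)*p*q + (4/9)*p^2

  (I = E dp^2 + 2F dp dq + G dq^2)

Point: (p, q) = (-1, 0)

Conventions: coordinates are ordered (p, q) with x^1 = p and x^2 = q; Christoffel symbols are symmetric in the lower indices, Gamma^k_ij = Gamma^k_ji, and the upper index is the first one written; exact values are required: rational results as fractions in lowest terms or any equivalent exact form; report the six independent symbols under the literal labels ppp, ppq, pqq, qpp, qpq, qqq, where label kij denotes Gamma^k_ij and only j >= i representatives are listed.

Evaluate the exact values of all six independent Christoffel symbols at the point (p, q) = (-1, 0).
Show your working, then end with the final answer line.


E = 1/2, F = -1/3, G = 25/36 at the point
E_p = 0, E_q = 0, F_p = 1/3, F_q = 1/3, G_p = -8/9, G_q = -8/9
EG - F^2 = 17/72;  g^inv = (72/17) * [[25/36, 1/3], [1/3, 1/2]]
first-kind symbols [ij,l] = (1/2)(d_i g_jl + d_j g_il - d_l g_ij): [pp,p] = E_p/2 = 0, [pp,q] = F_p - E_q/2 = 1/3, [pq,p] = E_q/2 = 0, [pq,q] = G_p/2 = -4/9, [qq,p] = F_q - G_p/2 = 7/9, [qq,q] = G_q/2 = -4/9
Gamma^p_ij = (G*[ij,p] - F*[ij,q])/(EG - F^2), Gamma^q_ij = (E*[ij,q] - F*[ij,p])/(EG - F^2)

Answer: Gamma_ppp = 8/17, Gamma_ppq = -32/51, Gamma_pqq = 254/153, Gamma_qpp = 12/17, Gamma_qpq = -16/17, Gamma_qqq = 8/51


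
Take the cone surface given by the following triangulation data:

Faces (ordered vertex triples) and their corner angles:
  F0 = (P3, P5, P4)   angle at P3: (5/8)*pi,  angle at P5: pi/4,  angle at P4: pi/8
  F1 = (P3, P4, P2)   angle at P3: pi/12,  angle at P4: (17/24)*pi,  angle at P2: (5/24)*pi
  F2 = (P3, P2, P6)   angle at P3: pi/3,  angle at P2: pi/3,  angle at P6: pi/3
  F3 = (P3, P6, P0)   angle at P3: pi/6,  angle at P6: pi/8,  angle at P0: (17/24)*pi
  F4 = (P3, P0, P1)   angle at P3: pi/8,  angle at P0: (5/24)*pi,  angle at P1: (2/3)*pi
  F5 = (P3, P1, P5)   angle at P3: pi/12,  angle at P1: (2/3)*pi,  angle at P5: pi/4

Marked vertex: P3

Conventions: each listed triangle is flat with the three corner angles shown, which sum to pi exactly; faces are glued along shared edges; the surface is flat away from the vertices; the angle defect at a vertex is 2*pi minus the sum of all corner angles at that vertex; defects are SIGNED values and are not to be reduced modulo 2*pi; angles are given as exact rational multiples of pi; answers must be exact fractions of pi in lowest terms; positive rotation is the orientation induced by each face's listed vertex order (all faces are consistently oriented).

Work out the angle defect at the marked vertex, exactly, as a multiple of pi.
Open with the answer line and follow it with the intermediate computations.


Answer: defect(P3) = (7/12)*pi

Sum of corner angles at P3: (17/12)*pi
defect = 2*pi - (17/12)*pi


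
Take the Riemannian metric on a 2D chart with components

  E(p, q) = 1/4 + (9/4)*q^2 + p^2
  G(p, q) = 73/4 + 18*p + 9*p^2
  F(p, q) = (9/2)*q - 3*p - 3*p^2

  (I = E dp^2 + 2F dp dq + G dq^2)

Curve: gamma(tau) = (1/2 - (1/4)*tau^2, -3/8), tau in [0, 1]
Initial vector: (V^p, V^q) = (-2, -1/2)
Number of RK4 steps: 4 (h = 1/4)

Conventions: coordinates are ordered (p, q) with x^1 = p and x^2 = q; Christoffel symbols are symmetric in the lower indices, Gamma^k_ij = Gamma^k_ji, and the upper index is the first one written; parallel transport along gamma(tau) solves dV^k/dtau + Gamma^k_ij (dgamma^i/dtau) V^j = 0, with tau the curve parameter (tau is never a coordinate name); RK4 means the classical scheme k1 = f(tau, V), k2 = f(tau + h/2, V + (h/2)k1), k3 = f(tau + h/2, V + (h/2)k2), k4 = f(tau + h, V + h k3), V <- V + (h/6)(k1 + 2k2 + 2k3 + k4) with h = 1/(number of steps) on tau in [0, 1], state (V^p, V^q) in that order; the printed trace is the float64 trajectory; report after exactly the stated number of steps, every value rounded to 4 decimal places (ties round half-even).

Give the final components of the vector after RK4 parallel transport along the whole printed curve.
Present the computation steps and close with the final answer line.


gamma'(tau) = (-(1/2)*tau, 0); f(tau, V)^k = -Gamma^k_ij(gamma(tau)) gamma'^i(tau) V^j; h = 1/4; intermediate values shown to 6 dp
curve data and Christoffel symbols at the stage parameters:
  tau = 0.000000: gamma = (0.500000, -0.375000), gamma' = (0.000000, 0.000000); Gamma_ppp = -0.647166, Gamma_ppq = 3.294332, Gamma_pqq = -30.943774, Gamma_qpp = -0.261168, Gamma_qpq = 0.897337, Gamma_qqq = -4.130207
  tau = 0.125000: gamma = (0.496094, -0.375000), gamma' = (-0.062500, 0.000000); Gamma_ppp = -0.643190, Gamma_ppq = 3.258191, Gamma_pqq = -30.772758, Gamma_qpp = -0.260262, Gamma_qpq = 0.891922, Gamma_qqq = -4.097611
  tau = 0.250000: gamma = (0.484375, -0.375000), gamma' = (-0.125000, 0.000000); Gamma_ppp = -0.631535, Gamma_ppq = 3.150489, Gamma_pqq = -30.259870, Gamma_qpp = -0.257577, Gamma_qpq = 0.875897, Gamma_qqq = -4.000421
  tau = 0.375000: gamma = (0.464844, -0.375000), gamma' = (-0.187500, 0.000000); Gamma_ppp = -0.613031, Gamma_ppq = 2.973459, Gamma_pqq = -29.405860, Gamma_qpp = -0.253207, Gamma_qpq = 0.849922, Gamma_qqq = -3.840493
  tau = 0.500000: gamma = (0.437500, -0.375000), gamma' = (-0.250000, 0.000000); Gamma_ppp = -0.589065, Gamma_ppq = 2.731061, Gamma_pqq = -28.212920, Gamma_qpp = -0.247299, Gamma_qpq = 0.815110, Gamma_qqq = -3.621100
  tau = 0.625000: gamma = (0.402344, -0.375000), gamma' = (-0.312500, 0.000000); Gamma_ppp = -0.561587, Gamma_ppq = 2.429324, Gamma_pqq = -26.686165, Gamma_qpp = -0.240029, Gamma_qpq = 0.773036, Gamma_qqq = -3.347192
  tau = 0.750000: gamma = (0.359375, -0.375000), gamma' = (-0.375000, 0.000000); Gamma_ppp = -0.533087, Gamma_ppq = 2.076796, Gamma_pqq = -24.835861, Gamma_qpp = -0.231573, Gamma_qpq = 0.725729, Gamma_qqq = -3.025735
  tau = 0.875000: gamma = (0.308594, -0.375000), gamma' = (-0.437500, 0.000000); Gamma_ppp = -0.506512, Gamma_ppq = 1.685036, Gamma_pqq = -22.680435, Gamma_qpp = -0.222051, Gamma_qpq = 0.675630, Gamma_qqq = -2.666068
  tau = 1.000000: gamma = (0.250000, -0.375000), gamma' = (-0.500000, 0.000000); Gamma_ppp = -0.485092, Gamma_ppq = 1.269031, Gamma_pqq = -20.250212, Gamma_qpp = -0.211458, Gamma_qpq = 0.625467, Gamma_qqq = -2.280185
step 0: V^p = -2.0000, V^q = -0.5000
step 1: k1 = (0.000000, 0.000000), k2 = (-0.021420, 0.004660), k3 = (-0.021194, 0.004736), k4 = (-0.038137, 0.009951); V <- V + (h/6)(k1 + 2k2 + 2k3 + k4): V^p = -2.0051, V^q = -0.4988
step 2: k1 = (-0.038144, 0.009947), k2 = (-0.046375, 0.016132), k3 = (-0.045826, 0.016304), k4 = (-0.040806, 0.023861); V <- V + (h/6)(k1 + 2k2 + 2k3 + k4): V^p = -2.0161, V^q = -0.4947
step 3: k1 = (-0.040852, 0.023839), k2 = (-0.018573, 0.032826), k3 = (-0.018209, 0.032888), k4 = (0.025085, 0.043083); V <- V + (h/6)(k1 + 2k2 + 2k3 + k4): V^p = -2.0198, V^q = -0.4864
step 4: k1 = (0.024953, 0.043022), k2 = (0.092272, 0.053727), k3 = (0.091394, 0.053305), k4 = (0.184172, 0.063185); V <- V + (h/6)(k1 + 2k2 + 2k3 + k4): V^p = -1.9958, V^q = -0.4731

Answer: V^p = -1.9958, V^q = -0.4731


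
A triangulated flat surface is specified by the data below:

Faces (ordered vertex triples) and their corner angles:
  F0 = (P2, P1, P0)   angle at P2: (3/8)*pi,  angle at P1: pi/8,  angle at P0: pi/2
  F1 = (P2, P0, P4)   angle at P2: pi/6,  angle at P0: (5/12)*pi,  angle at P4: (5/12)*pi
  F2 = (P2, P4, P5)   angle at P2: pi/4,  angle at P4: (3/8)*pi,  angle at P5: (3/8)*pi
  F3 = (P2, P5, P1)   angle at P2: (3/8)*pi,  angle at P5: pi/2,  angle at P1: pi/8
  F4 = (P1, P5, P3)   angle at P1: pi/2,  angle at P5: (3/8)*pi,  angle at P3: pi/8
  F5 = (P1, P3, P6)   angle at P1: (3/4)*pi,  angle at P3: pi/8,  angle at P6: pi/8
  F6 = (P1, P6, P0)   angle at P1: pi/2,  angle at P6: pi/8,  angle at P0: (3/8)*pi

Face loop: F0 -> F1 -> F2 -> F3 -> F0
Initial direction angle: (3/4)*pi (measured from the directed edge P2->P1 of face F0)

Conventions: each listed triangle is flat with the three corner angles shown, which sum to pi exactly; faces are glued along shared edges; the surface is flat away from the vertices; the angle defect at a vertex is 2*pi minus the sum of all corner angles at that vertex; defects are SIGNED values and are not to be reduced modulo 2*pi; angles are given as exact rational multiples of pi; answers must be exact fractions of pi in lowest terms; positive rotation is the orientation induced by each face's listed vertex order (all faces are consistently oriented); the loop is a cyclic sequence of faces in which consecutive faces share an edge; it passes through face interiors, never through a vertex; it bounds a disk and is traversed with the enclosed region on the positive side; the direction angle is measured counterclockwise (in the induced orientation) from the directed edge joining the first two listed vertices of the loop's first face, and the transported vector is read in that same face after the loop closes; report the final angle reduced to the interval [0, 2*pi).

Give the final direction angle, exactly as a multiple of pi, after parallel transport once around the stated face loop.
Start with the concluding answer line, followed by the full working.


Answer: final direction angle = (19/12)*pi

enclosed vertex P2: corner angles sum to (7/6)*pi, defect = 2*pi - (7/6)*pi = (5/6)*pi
the rotation equals the total enclosed defect, so the final angle is initial + defects (mod 2*pi)
final angle = (3/4)*pi + (5/6)*pi = (19/12)*pi (mod 2*pi)
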